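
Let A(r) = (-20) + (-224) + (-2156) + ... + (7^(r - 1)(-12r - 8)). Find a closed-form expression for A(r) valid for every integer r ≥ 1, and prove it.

We claim A(r) = -7^r(2r + 1) + 1 for all r ≥ 1.
When r = 1: A(1) = -20, and the closed form gives -20. They agree.
Suppose the result is true for r = p, so A(p) = -7^p(2p + 1) + 1.
Then A(p+1) = A(p) + (7^p(-12p - 20)) = (-7^p(2p + 1) + 1) + (7^p(-12p - 20)).
Simplifying, A(p+1) = -14·7^p·p - 21·7^p + 1 = -7^(p+1)(2(p+1) + 1) + 1,
which is the closed form with r = p+1.
This completes the induction.

A(r) = -7^r(2r + 1) + 1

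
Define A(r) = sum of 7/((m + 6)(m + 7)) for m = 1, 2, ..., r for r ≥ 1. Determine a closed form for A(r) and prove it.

A(r) = r/(r + 7)

We claim A(r) = r/(r + 7) for all r ≥ 1.
Base case (r = 1): A(1) = 1/8, and the closed form gives 1/8. They agree.
Inductive step: suppose the statement holds for some m ≥ 1, so A(m) = m/(m + 7).
Then A(m+1) = A(m) + (7/((m + 7)(m + 8))) = (m/(m + 7)) + (7/((m + 7)(m + 8))).
Simplifying, A(m+1) = (m + 1)/(m + 8) = (m+1)/((m+1) + 7),
which is the closed form with r = m+1.
By the principle of mathematical induction, the result holds for all r ≥ 1.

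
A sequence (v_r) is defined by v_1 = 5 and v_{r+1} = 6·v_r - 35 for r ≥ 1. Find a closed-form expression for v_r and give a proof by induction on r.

Computing the first terms: v_1 = 5, v_2 = -5, v_3 = -65. This suggests v_r = -2·6^(r - 1) + 7.
Base step (r = 1): the formula gives 5 = 5 = v_1.
Inductive step: assume the claim holds for r = j, so v_j = -2·6^(j - 1) + 7.
Then v_{j+1} = 6·v_j - 35 = 6·(-2·6^(j - 1) + 7) - 35 = -2·6^j + 7 = -2·6^((j+1) - 1) + 7,
which is the claimed formula at r = j+1.
This completes the induction.

v_r = -2·6^(r - 1) + 7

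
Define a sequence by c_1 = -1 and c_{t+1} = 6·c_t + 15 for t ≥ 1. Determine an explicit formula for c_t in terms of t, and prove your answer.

Computing the first terms: c_1 = -1, c_2 = 9, c_3 = 69. This suggests c_t = 2·6^(t - 1) - 3.
Base case (t = 1): the formula gives -1 = -1 = c_1.
Inductive step: assume the claim holds for t = m, so c_m = 2·6^(m - 1) - 3.
Then c_{m+1} = 6·c_m + 15 = 6·(2·6^(m - 1) - 3) + 15 = 2·6^m - 3 = 2·6^((m+1) - 1) - 3,
which is the claimed formula at t = m+1.
By the principle of mathematical induction, the result holds for all t ≥ 1.

c_t = 2·6^(t - 1) - 3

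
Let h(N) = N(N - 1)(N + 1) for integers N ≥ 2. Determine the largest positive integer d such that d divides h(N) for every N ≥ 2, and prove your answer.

Computing the first values: h(2) = 6 and h(3) = 24; gcd(6, 24) = 6, so d ≤ 6.
We prove 6 | N(N - 1)(N + 1) for all N ≥ 2 by induction on N.
Base case (N = 2): h(2) = 6 = 6·(1), so 6 | h(2).
Inductive step: assume the claim holds for N = m, i.e. 6 | h(m). Then
h(m+1) − h(m) = m·(m+1)·(m+2) − (m-1)·m·(m+1) = m·(m+1)·[(m+2) − (m-1)] = 3·m·(m+1). The product of 2 consecutive integers is divisible by (2)! = 2, so h(m+1) − h(m) is divisible by 3·2 = 6. By the inductive hypothesis 6 | h(m), hence 6 | h(m+1).
By induction, the statement is established for all N ≥ 2.
Therefore the largest such d is 6.

d = 6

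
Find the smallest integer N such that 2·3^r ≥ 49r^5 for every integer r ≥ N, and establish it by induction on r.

N = 16

At r = 15: 28697814 < 37209375, so the inequality fails and N ≥ 16. We prove 2·3^r ≥ 49r^5 for all r ≥ 16.
Base step (r = 16): 2·3^r = 86093442 and 49r^5 = 51380224, so 86093442 ≥ 51380224.
Suppose the result is true for r = k, so 2·3^k ≥ 49k^5.
Then 2·3^(k + 1) = 3·(2·3^k) ≥ 3·(49k^5).
Also, for k ≥ 16 we have 3·(49k^5) ≥ 49(k+1)^5, since 3 ≥ (1 + 1/k)^5 for all k ≥ 16.
Combining, 2·3^(k + 1) ≥ 49(k+1)^5.
This completes the induction.
Hence the smallest such N is 16.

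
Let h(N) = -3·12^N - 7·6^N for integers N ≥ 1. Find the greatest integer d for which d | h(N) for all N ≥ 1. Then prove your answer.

d = 6

Computing the first values: h(1) = -78 and h(2) = -684; gcd(-78, -684) = 6, so d ≤ 6.
We prove 6 | -3·12^N - 7·6^N for all N ≥ 1 by induction on N.
For the base case N = 1: h(1) = -78 = 6·(-13), so 6 | h(1).
Inductive step: assume the claim holds for N = j, i.e. 6 | h(j). Then
h(j+1) − 12·h(j) = (-3·12^(j+1) - 7·6^(j+1)) − 12·(-3·12^j - 7·6^j) = (-7)·6^j·(6 − 12) = (42)·6^j. Since 6 | h(j) by the inductive hypothesis, 6 | 12·h(j); and 6 | 42 since 42 = 6·7. Therefore 6 | h(j+1).
This completes the induction.
Therefore the largest such d is 6.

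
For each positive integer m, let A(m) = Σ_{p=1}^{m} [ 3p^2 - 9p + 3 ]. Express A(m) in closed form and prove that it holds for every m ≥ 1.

We claim A(m) = m(m^2 - 3m - 1) for all m ≥ 1.
When m = 1: A(1) = -3, and the closed form gives -3. They agree.
Inductive step: suppose the statement holds for some p ≥ 1, so A(p) = p(p^2 - 3p - 1).
Then A(p+1) = A(p) + (3p^2 - 3p - 3) = (p(p^2 - 3p - 1)) + (3p^2 - 3p - 3).
Simplifying, A(p+1) = (p + 1)(p^2 - p - 3) = (p+1)((p+1)^2 - 3(p+1) - 1),
which is the closed form with m = p+1.
By the principle of mathematical induction, the result holds for all m ≥ 1.

A(m) = m(m^2 - 3m - 1)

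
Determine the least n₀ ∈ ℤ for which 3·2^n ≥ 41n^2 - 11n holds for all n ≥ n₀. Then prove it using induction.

n₀ = 11

At n = 10: 3072 < 3990, so the inequality fails and n₀ ≥ 11. We prove 3·2^n ≥ 41n^2 - 11n for all n ≥ 11.
For the base case n = 11: 3·2^n = 6144 and 41n^2 - 11n = 4840, so 6144 ≥ 4840.
Inductive step: assume the claim holds for n = j, so 3·2^j ≥ 41j^2 - 11j.
Then 3·2^(j + 1) = 2·(3·2^j) ≥ 2·(41j^2 - 11j).
Also, for j ≥ 11 we have 2·(41j^2 - 11j) ≥ 41(j+1)^2 - 11(j+1), since 2·(41j^2 - 11j) − (41(j+1)^2 - 11(j+1)) = 41j^2 - 93j - 30, which is nonnegative for all j ≥ 11.
Combining, 3·2^(j + 1) ≥ 41(j+1)^2 - 11(j+1).
By the principle of mathematical induction, the result holds for all n ≥ 11.
Hence the smallest such n₀ is 11.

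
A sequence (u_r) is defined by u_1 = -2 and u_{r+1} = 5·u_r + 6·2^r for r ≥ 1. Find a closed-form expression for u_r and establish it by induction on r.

Computing the first terms: u_1 = -2, u_2 = 2, u_3 = 34. This suggests u_r = -2^(r + 1) + 2·5^(r - 1).
When r = 1: the formula gives -2 = -2 = u_1.
Inductive step: suppose the statement holds for some m ≥ 1, so u_m = -2^(m + 1) + 2·5^(m - 1).
Then u_{m+1} = 5·u_m + 6·2^m = 5·(-2^(m + 1) + 2·5^(m - 1)) + 6·2^m = -2^(m + 2) + 2·5^m = -2^((m+1) + 1) + 2·5^((m+1) - 1),
which is the claimed formula at r = m+1.
By induction, the statement is established for all r ≥ 1.

u_r = -2^(r + 1) + 2·5^(r - 1)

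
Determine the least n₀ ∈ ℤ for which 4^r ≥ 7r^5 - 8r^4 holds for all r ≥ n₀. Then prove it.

n₀ = 10

At r = 9: 262144 < 360855, so the inequality fails and n₀ ≥ 10. We prove 4^r ≥ 7r^5 - 8r^4 for all r ≥ 10.
Base step (r = 10): 4^r = 1048576 and 7r^5 - 8r^4 = 620000, so 1048576 ≥ 620000.
Inductive step: assume the claim holds for r = m, so 4^m ≥ 7m^5 - 8m^4.
Then 4^(m + 1) = 4·(4^m) ≥ 4·(7m^5 - 8m^4).
Also, for m ≥ 10 we have 4·(7m^5 - 8m^4) ≥ 7(m+1)^5 - 8(m+1)^4, since 4·(7m^5 - 8m^4) − (7(m+1)^5 - 8(m+1)^4) = 21m^5 - 59m^4 - 38m^3 - 22m^2 - 3m + 1, which is nonnegative for all m ≥ 10.
Combining, 4^(m + 1) ≥ 7(m+1)^5 - 8(m+1)^4.
By the principle of mathematical induction, the result holds for all r ≥ 10.
Hence the smallest such n₀ is 10.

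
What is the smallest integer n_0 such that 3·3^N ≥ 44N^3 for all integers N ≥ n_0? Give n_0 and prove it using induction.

At N = 8: 19683 < 22528, so the inequality fails and n_0 ≥ 9. We prove 3·3^N ≥ 44N^3 for all N ≥ 9.
When N = 9: 3·3^N = 59049 and 44N^3 = 32076, so 59049 ≥ 32076.
For the inductive step, assume it holds for an arbitrary i ≥ 9, so 3·3^i ≥ 44i^3.
Then 3·3^(i + 1) = 3·(3·3^i) ≥ 3·(44i^3).
Also, for i ≥ 9 we have 3·(44i^3) ≥ 44(i+1)^3, since 3 ≥ (1 + 1/i)^3 for all i ≥ 9.
Combining, 3·3^(i + 1) ≥ 44(i+1)^3.
By the principle of mathematical induction, the result holds for all N ≥ 9.
Hence the smallest such n_0 is 9.

n_0 = 9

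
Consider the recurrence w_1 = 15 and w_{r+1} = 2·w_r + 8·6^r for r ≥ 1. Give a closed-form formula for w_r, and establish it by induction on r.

w_r = 3·2^(r - 1) + 2·6^r

Computing the first terms: w_1 = 15, w_2 = 78, w_3 = 444. This suggests w_r = 3·2^(r - 1) + 2·6^r.
For the base case r = 1: the formula gives 15 = 15 = w_1.
For the inductive step, assume it holds for an arbitrary m ≥ 1, so w_m = 3·2^(m - 1) + 2·6^m.
Then w_{m+1} = 2·w_m + 8·6^m = 2·(3·2^(m - 1) + 2·6^m) + 8·6^m = 3·2^m + 2·6^(m + 1) = 3·2^((m+1) - 1) + 2·6^(m+1),
which is the claimed formula at r = m+1.
This completes the induction.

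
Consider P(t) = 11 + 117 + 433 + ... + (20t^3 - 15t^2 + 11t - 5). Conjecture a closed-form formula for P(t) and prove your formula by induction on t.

P(t) = t(5t^3 + 5t^2 + 3t - 2)

We claim P(t) = t(5t^3 + 5t^2 + 3t - 2) for all t ≥ 1.
Base case (t = 1): P(1) = 11, and the closed form gives 11. They agree.
Inductive step: suppose the statement holds for some j ≥ 1, so P(j) = j(5j^3 + 5j^2 + 3j - 2).
Then P(j+1) = P(j) + (20j^3 + 45j^2 + 41j + 11) = (j(5j^3 + 5j^2 + 3j - 2)) + (20j^3 + 45j^2 + 41j + 11).
Simplifying, P(j+1) = (j + 1)(5j^3 + 20j^2 + 28j + 11) = (j+1)(5(j+1)^3 + 5(j+1)^2 + 3(j+1) - 2),
which is the closed form with t = j+1.
Hence, by induction on t, the claim holds for every t ≥ 1.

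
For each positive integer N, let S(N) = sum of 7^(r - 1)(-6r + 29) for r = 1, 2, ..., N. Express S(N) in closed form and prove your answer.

We claim S(N) = 7^N(-N + 5) - 5 for all N ≥ 1.
For the base case N = 1: S(1) = 23, and the closed form gives 23. They agree.
Suppose the result is true for N = r, so S(r) = 7^r(-r + 5) - 5.
Then S(r+1) = S(r) + (7^r(-6r + 23)) = (7^r(-r + 5) - 5) + (7^r(-6r + 23)).
Simplifying, S(r+1) = -7·7^r·r + 28·7^r - 5 = 7^(r+1)(-(r+1) + 5) - 5,
which is the closed form with N = r+1.
Hence, by induction on N, the claim holds for every N ≥ 1.

S(N) = 7^N(-N + 5) - 5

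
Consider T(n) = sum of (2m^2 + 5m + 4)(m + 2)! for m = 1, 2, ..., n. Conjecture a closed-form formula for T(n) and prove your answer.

T(n) = (2n + 1)(n + 3)! - 6

We claim T(n) = (2n + 1)(n + 3)! - 6 for all n ≥ 1.
Base case (n = 1): T(1) = 66, and the closed form gives 66. They agree.
Inductive step: suppose the statement holds for some m ≥ 1, so T(m) = (2m + 1)(m + 3)! - 6.
Then T(m+1) = T(m) + ((2m^2 + 9m + 11)(m + 3)!) = ((2m + 1)(m + 3)! - 6) + ((2m^2 + 9m + 11)(m + 3)!).
Simplifying, T(m+1) = (2(m+1) + 1)((m+1) + 3)! - 6,
which is the closed form with n = m+1.
By the principle of mathematical induction, the result holds for all n ≥ 1.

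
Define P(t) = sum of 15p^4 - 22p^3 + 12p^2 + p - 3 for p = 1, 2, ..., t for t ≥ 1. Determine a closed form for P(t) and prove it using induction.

P(t) = t(3t^4 + 2t^3 - 2t^2 + t - 1)

We claim P(t) = t(3t^4 + 2t^3 - 2t^2 + t - 1) for all t ≥ 1.
Base step (t = 1): P(1) = 3, and the closed form gives 3. They agree.
Inductive step: suppose the statement holds for some p ≥ 1, so P(p) = p(3p^4 + 2p^3 - 2p^2 + p - 1).
Then P(p+1) = P(p) + (15p^4 + 38p^3 + 36p^2 + 19p + 3) = (p(3p^4 + 2p^3 - 2p^2 + p - 1)) + (15p^4 + 38p^3 + 36p^2 + 19p + 3).
Simplifying, P(p+1) = (p + 1)(3p^4 + 14p^3 + 22p^2 + 15p + 3) = (p+1)(3(p+1)^4 + 2(p+1)^3 - 2(p+1)^2 + (p+1) - 1),
which is the closed form with t = p+1.
By induction, the statement is established for all t ≥ 1.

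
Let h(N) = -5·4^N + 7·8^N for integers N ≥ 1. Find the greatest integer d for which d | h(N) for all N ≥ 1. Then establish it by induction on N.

Computing the first values: h(1) = 36 and h(2) = 368; gcd(36, 368) = 4, so d ≤ 4.
We prove 4 | -5·4^N + 7·8^N for all N ≥ 1 by induction on N.
Base step (N = 1): h(1) = 36 = 4·(9), so 4 | h(1).
Inductive step: suppose the statement holds for some k ≥ 1, i.e. 4 | h(k). Then
h(k+1) − 8·h(k) = (-5·4^(k+1) + 7·8^(k+1)) − 8·(-5·4^k + 7·8^k) = (-5)·4^k·(4 − 8) = (20)·4^k. Since 4 | h(k) by the inductive hypothesis, 4 | 8·h(k); and 4 | 20 since 20 = 4·5. Therefore 4 | h(k+1).
Hence, by induction on N, the claim holds for every N ≥ 1.
Therefore the largest such d is 4.

d = 4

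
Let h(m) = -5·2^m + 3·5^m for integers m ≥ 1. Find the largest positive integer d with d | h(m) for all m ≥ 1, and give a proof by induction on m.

d = 5

Computing the first values: h(1) = 5 and h(2) = 55; gcd(5, 55) = 5, so d ≤ 5.
We prove 5 | -5·2^m + 3·5^m for all m ≥ 1 by induction on m.
Base step (m = 1): h(1) = 5 = 5·(1), so 5 | h(1).
For the inductive step, assume it holds for an arbitrary j ≥ 1, i.e. 5 | h(j). Then
h(j+1) − 5·h(j) = (-5·2^(j+1) + 3·5^(j+1)) − 5·(-5·2^j + 3·5^j) = (-5)·2^j·(2 − 5) = (15)·2^j. Since 5 | h(j) by the inductive hypothesis, 5 | 5·h(j); and 5 | 15 since 15 = 5·3. Therefore 5 | h(j+1).
By the principle of mathematical induction, the result holds for all m ≥ 1.
Therefore the largest such d is 5.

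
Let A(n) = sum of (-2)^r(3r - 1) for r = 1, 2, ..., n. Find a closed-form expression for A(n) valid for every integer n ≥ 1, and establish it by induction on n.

We claim A(n) = 2(-2)^n·n for all n ≥ 1.
For the base case n = 1: A(1) = -4, and the closed form gives -4. They agree.
Inductive step: assume the claim holds for n = r, so A(r) = 2(-2)^r·r.
Then A(r+1) = A(r) + ((-2)^(r + 1)(3r + 2)) = (2(-2)^r·r) + ((-2)^(r + 1)(3r + 2)).
Simplifying, A(r+1) = (-2)^(r + 2)(-r - 1) = 2(-2)^(r+1)·(r+1),
which is the closed form with n = r+1.
By induction, the statement is established for all n ≥ 1.

A(n) = 2(-2)^n·n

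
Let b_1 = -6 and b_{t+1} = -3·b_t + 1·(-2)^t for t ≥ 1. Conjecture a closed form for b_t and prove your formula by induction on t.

b_t = (-2)^t - 4(-3)^(t - 1)

Computing the first terms: b_1 = -6, b_2 = 16, b_3 = -44. This suggests b_t = (-2)^t - 4(-3)^(t - 1).
Base step (t = 1): the formula gives -6 = -6 = b_1.
For the inductive step, assume it holds for an arbitrary m ≥ 1, so b_m = (-2)^m - 4(-3)^(m - 1).
Then b_{m+1} = -3·b_m + 1·(-2)^m = -3·((-2)^m - 4(-3)^(m - 1)) + 1·(-2)^m = (-2)^(m + 1) - 4(-3)^m = (-2)^(m+1) - 4(-3)^((m+1) - 1),
which is the claimed formula at t = m+1.
Hence, by induction on t, the claim holds for every t ≥ 1.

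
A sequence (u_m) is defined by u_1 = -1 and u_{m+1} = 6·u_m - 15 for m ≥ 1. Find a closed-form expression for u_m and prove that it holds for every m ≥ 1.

Computing the first terms: u_1 = -1, u_2 = -21, u_3 = -141. This suggests u_m = -4·6^(m - 1) + 3.
For the base case m = 1: the formula gives -1 = -1 = u_1.
Suppose the result is true for m = p, so u_p = -4·6^(p - 1) + 3.
Then u_{p+1} = 6·u_p - 15 = 6·(-4·6^(p - 1) + 3) - 15 = -4·6^p + 3 = -4·6^((p+1) - 1) + 3,
which is the claimed formula at m = p+1.
Hence, by induction on m, the claim holds for every m ≥ 1.

u_m = -4·6^(m - 1) + 3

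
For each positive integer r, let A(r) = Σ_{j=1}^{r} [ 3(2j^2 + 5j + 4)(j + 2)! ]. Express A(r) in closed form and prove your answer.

We claim A(r) = (6r + 3)(r + 3)! - 18 for all r ≥ 1.
Base case (r = 1): A(1) = 198, and the closed form gives 198. They agree.
For the inductive step, assume it holds for an arbitrary j ≥ 1, so A(j) = (6j + 3)(j + 3)! - 18.
Then A(j+1) = A(j) + (3(2j^2 + 9j + 11)(j + 3)!) = ((6j + 3)(j + 3)! - 18) + (3(2j^2 + 9j + 11)(j + 3)!).
Simplifying, A(j+1) = (6(j+1) + 3)((j+1) + 3)! - 18,
which is the closed form with r = j+1.
Hence, by induction on r, the claim holds for every r ≥ 1.

A(r) = (6r + 3)(r + 3)! - 18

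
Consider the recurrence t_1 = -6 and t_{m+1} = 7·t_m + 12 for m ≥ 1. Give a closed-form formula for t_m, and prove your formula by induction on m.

t_m = -4·7^(m - 1) - 2

Computing the first terms: t_1 = -6, t_2 = -30, t_3 = -198. This suggests t_m = -4·7^(m - 1) - 2.
When m = 1: the formula gives -6 = -6 = t_1.
Suppose the result is true for m = i, so t_i = -4·7^(i - 1) - 2.
Then t_{i+1} = 7·t_i + 12 = 7·(-4·7^(i - 1) - 2) + 12 = -4·7^i - 2 = -4·7^((i+1) - 1) - 2,
which is the claimed formula at m = i+1.
By the principle of mathematical induction, the result holds for all m ≥ 1.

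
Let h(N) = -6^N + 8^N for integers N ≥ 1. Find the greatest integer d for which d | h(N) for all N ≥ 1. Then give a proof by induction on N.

d = 2

Computing the first values: h(1) = 2 and h(2) = 28; gcd(2, 28) = 2, so d ≤ 2.
We prove 2 | -6^N + 8^N for all N ≥ 1 by induction on N.
For the base case N = 1: h(1) = 2 = 2·(1), so 2 | h(1).
Inductive step: assume the claim holds for N = i, i.e. 2 | h(i). Then
8^{i+1} − 6^{i+1} = 8·8^i − 6·6^i = 8·(8^i − 6^i) + (2)·6^i. The first term is divisible by 2 by the inductive hypothesis, and the second term (2)·6^i is divisible by 2 since 2 | 2. Hence 2 | h(i+1).
By induction, the statement is established for all N ≥ 1.
Therefore the largest such d is 2.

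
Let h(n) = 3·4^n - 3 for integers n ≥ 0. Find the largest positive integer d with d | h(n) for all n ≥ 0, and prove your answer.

Computing the first values: h(0) = 0 and h(1) = 9; gcd(0, 9) = 9, so d ≤ 9.
We prove 9 | 3·4^n - 3 for all n ≥ 0 by induction on n.
For the base case n = 0: h(0) = 0 = 9·(0), so 9 | h(0).
Inductive step: assume the claim holds for n = k, i.e. 9 | h(k). Then
h(k+1) = 3·4^(k+1) - 3 = 4·(3·4^k - 3) + 9 = 4·h(k) + 9. The first term is divisible by 9 by the inductive hypothesis, and 9 is divisible by 9. Hence 9 | h(k+1).
By induction, the statement is established for all n ≥ 0.
Therefore the largest such d is 9.

d = 9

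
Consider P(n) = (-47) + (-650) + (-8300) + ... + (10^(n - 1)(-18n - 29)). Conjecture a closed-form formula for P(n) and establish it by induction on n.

We claim P(n) = -10^n(2n + 3) + 3 for all n ≥ 1.
When n = 1: P(1) = -47, and the closed form gives -47. They agree.
Suppose the result is true for n = j, so P(j) = -10^j(2j + 3) + 3.
Then P(j+1) = P(j) + (10^j(-18j - 47)) = (-10^j(2j + 3) + 3) + (10^j(-18j - 47)).
Simplifying, P(j+1) = -20·10^j·j - 50·10^j + 3 = -10^(j+1)(2(j+1) + 3) + 3,
which is the closed form with n = j+1.
This completes the induction.

P(n) = -10^n(2n + 3) + 3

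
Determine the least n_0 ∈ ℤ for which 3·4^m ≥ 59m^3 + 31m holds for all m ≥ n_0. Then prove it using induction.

n_0 = 7

At m = 6: 12288 < 12930, so the inequality fails and n_0 ≥ 7. We prove 3·4^m ≥ 59m^3 + 31m for all m ≥ 7.
Base case (m = 7): 3·4^m = 49152 and 59m^3 + 31m = 20454, so 49152 ≥ 20454.
Inductive step: suppose the statement holds for some i ≥ 7, so 3·4^i ≥ 59i^3 + 31i.
Then 3·4^(i + 1) = 4·(3·4^i) ≥ 4·(59i^3 + 31i).
Also, for i ≥ 7 we have 4·(59i^3 + 31i) ≥ 59(i+1)^3 + 31(i+1), since 4·(59i^3 + 31i) − (59(i+1)^3 + 31(i+1)) = 177i^3 - 177i^2 - 84i - 90, which is nonnegative for all i ≥ 7.
Combining, 3·4^(i + 1) ≥ 59(i+1)^3 + 31(i+1).
By the principle of mathematical induction, the result holds for all m ≥ 7.
Hence the smallest such n_0 is 7.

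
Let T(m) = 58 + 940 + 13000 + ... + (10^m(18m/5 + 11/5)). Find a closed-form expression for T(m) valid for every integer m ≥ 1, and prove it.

T(m) = 2·10^m(2m + 1) - 2

We claim T(m) = 2·10^m(2m + 1) - 2 for all m ≥ 1.
Base step (m = 1): T(1) = 58, and the closed form gives 58. They agree.
Suppose the result is true for m = p, so T(p) = 2·10^p(2p + 1) - 2.
Then T(p+1) = T(p) + (10^p(36p + 58)) = (2·10^p(2p + 1) - 2) + (10^p(36p + 58)).
Simplifying, T(p+1) = 40·10^p·p + 60·10^p - 2 = 2·10^(p+1)(2(p+1) + 1) - 2,
which is the closed form with m = p+1.
This completes the induction.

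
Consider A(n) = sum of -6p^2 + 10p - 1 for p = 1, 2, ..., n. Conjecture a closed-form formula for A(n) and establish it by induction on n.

A(n) = -n(2n^2 - 2n - 3)

We claim A(n) = -n(2n^2 - 2n - 3) for all n ≥ 1.
Base case (n = 1): A(1) = 3, and the closed form gives 3. They agree.
Inductive step: assume the claim holds for n = p, so A(p) = p(-2p^2 + 2p + 3).
Then A(p+1) = A(p) + (-6p^2 - 2p + 3) = (p(-2p^2 + 2p + 3)) + (-6p^2 - 2p + 3).
Simplifying, A(p+1) = -(p + 1)(2p^2 + 2p - 3) = -(p+1)(2(p+1)^2 - 2(p+1) - 3),
which is the closed form with n = p+1.
By the principle of mathematical induction, the result holds for all n ≥ 1.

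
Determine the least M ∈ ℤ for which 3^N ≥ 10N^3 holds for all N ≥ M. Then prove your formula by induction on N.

M = 8

At N = 7: 2187 < 3430, so the inequality fails and M ≥ 8. We prove 3^N ≥ 10N^3 for all N ≥ 8.
Base case (N = 8): 3^N = 6561 and 10N^3 = 5120, so 6561 ≥ 5120.
For the inductive step, assume it holds for an arbitrary m ≥ 8, so 3^m ≥ 10m^3.
Then 3^(m + 1) = 3·(3^m) ≥ 3·(10m^3).
Also, for m ≥ 8 we have 3·(10m^3) ≥ 10(m+1)^3, since 3 ≥ (1 + 1/m)^3 for all m ≥ 8.
Combining, 3^(m + 1) ≥ 10(m+1)^3.
By the principle of mathematical induction, the result holds for all N ≥ 8.
Hence the smallest such M is 8.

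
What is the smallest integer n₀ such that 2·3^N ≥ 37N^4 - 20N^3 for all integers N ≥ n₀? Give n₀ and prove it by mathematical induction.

At N = 11: 354294 < 515097, so the inequality fails and n₀ ≥ 12. We prove 2·3^N ≥ 37N^4 - 20N^3 for all N ≥ 12.
For the base case N = 12: 2·3^N = 1062882 and 37N^4 - 20N^3 = 732672, so 1062882 ≥ 732672.
For the inductive step, assume it holds for an arbitrary p ≥ 12, so 2·3^p ≥ 37p^4 - 20p^3.
Then 2·3^(p + 1) = 3·(2·3^p) ≥ 3·(37p^4 - 20p^3).
Also, for p ≥ 12 we have 3·(37p^4 - 20p^3) ≥ 37(p+1)^4 - 20(p+1)^3, since 3·(37p^4 - 20p^3) − (37(p+1)^4 - 20(p+1)^3) = 74p^4 - 188p^3 - 162p^2 - 88p - 17, which is nonnegative for all p ≥ 12.
Combining, 2·3^(p + 1) ≥ 37(p+1)^4 - 20(p+1)^3.
By induction, the statement is established for all N ≥ 12.
Hence the smallest such n₀ is 12.

n₀ = 12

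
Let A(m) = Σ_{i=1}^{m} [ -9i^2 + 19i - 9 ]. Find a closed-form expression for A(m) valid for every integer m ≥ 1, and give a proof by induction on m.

A(m) = -m(3m^2 - 5m + 1)

We claim A(m) = -m(3m^2 - 5m + 1) for all m ≥ 1.
Base step (m = 1): A(1) = 1, and the closed form gives 1. They agree.
For the inductive step, assume it holds for an arbitrary i ≥ 1, so A(i) = i(-3i^2 + 5i - 1).
Then A(i+1) = A(i) + (-9i^2 + i + 1) = (i(-3i^2 + 5i - 1)) + (-9i^2 + i + 1).
Simplifying, A(i+1) = -(i + 1)(3i^2 + i - 1) = -(i+1)(3(i+1)^2 - 5(i+1) + 1),
which is the closed form with m = i+1.
Hence, by induction on m, the claim holds for every m ≥ 1.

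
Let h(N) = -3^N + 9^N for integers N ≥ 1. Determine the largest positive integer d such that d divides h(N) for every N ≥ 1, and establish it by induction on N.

Computing the first values: h(1) = 6 and h(2) = 72; gcd(6, 72) = 6, so d ≤ 6.
We prove 6 | -3^N + 9^N for all N ≥ 1 by induction on N.
Base case (N = 1): h(1) = 6 = 6·(1), so 6 | h(1).
Suppose the result is true for N = j, i.e. 6 | h(j). Then
9^{j+1} − 3^{j+1} = 9·9^j − 3·3^j = 9·(9^j − 3^j) + (6)·3^j. The first term is divisible by 6 by the inductive hypothesis, and the second term (6)·3^j is divisible by 6 since 6 | 6. Hence 6 | h(j+1).
By the principle of mathematical induction, the result holds for all N ≥ 1.
Therefore the largest such d is 6.

d = 6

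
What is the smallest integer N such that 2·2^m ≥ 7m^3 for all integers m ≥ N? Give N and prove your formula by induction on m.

At m = 12: 8192 < 12096, so the inequality fails and N ≥ 13. We prove 2·2^m ≥ 7m^3 for all m ≥ 13.
Base step (m = 13): 2·2^m = 16384 and 7m^3 = 15379, so 16384 ≥ 15379.
Inductive step: assume the claim holds for m = k, so 2·2^k ≥ 7k^3.
Then 2·2^(k + 1) = 2·(2·2^k) ≥ 2·(7k^3).
Also, for k ≥ 13 we have 2·(7k^3) ≥ 7(k+1)^3, since 2 ≥ (1 + 1/k)^3 for all k ≥ 13.
Combining, 2·2^(k + 1) ≥ 7(k+1)^3.
By induction, the statement is established for all m ≥ 13.
Hence the smallest such N is 13.

N = 13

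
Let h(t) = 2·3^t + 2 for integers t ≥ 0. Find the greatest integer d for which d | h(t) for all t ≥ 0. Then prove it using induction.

Computing the first values: h(0) = 4 and h(1) = 8; gcd(4, 8) = 4, so d ≤ 4.
We prove 4 | 2·3^t + 2 for all t ≥ 0 by induction on t.
When t = 0: h(0) = 4 = 4·(1), so 4 | h(0).
For the inductive step, assume it holds for an arbitrary k ≥ 0, i.e. 4 | h(k). Then
h(k+1) = 2·3^(k+1) + 2 = 3·(2·3^k + 2) - 4 = 3·h(k) - 4. The first term is divisible by 4 by the inductive hypothesis, and -4 is divisible by 4. Hence 4 | h(k+1).
Hence, by induction on t, the claim holds for every t ≥ 0.
Therefore the largest such d is 4.

d = 4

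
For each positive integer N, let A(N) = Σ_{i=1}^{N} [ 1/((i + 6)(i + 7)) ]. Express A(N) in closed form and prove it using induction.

A(N) = N/(7(N + 7))

We claim A(N) = N/(7(N + 7)) for all N ≥ 1.
When N = 1: A(1) = 1/56, and the closed form gives 1/56. They agree.
Suppose the result is true for N = i, so A(i) = i/(7(i + 7)).
Then A(i+1) = A(i) + (1/((i + 7)(i + 8))) = (i/(7(i + 7))) + (1/((i + 7)(i + 8))).
Simplifying, A(i+1) = (i + 1)/(7(i + 8)) = (i+1)/(7((i+1) + 7)),
which is the closed form with N = i+1.
By the principle of mathematical induction, the result holds for all N ≥ 1.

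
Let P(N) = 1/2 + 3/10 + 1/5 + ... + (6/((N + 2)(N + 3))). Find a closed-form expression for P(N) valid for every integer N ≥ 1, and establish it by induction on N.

We claim P(N) = 2N/(N + 3) for all N ≥ 1.
For the base case N = 1: P(1) = 1/2, and the closed form gives 1/2. They agree.
Inductive step: suppose the statement holds for some p ≥ 1, so P(p) = 2p/(p + 3).
Then P(p+1) = P(p) + (6/((p + 3)(p + 4))) = (2p/(p + 3)) + (6/((p + 3)(p + 4))).
Simplifying, P(p+1) = 2(p + 1)/(p + 4) = 2(p+1)/((p+1) + 3),
which is the closed form with N = p+1.
This completes the induction.

P(N) = 2N/(N + 3)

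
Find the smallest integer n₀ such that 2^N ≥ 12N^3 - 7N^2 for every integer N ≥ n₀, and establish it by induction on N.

n₀ = 16

At N = 15: 32768 < 38925, so the inequality fails and n₀ ≥ 16. We prove 2^N ≥ 12N^3 - 7N^2 for all N ≥ 16.
Base step (N = 16): 2^N = 65536 and 12N^3 - 7N^2 = 47360, so 65536 ≥ 47360.
Inductive step: assume the claim holds for N = i, so 2^i ≥ 12i^3 - 7i^2.
Then 2^(i + 1) = 2·(2^i) ≥ 2·(12i^3 - 7i^2).
Also, for i ≥ 16 we have 2·(12i^3 - 7i^2) ≥ 12(i+1)^3 - 7(i+1)^2, since 2·(12i^3 - 7i^2) − (12(i+1)^3 - 7(i+1)^2) = 12i^3 - 43i^2 - 22i - 5, which is nonnegative for all i ≥ 16.
Combining, 2^(i + 1) ≥ 12(i+1)^3 - 7(i+1)^2.
Hence, by induction on N, the claim holds for every N ≥ 16.
Hence the smallest such n₀ is 16.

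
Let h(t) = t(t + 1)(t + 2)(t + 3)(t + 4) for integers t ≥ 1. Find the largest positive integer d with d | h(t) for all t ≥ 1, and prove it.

d = 120

Computing the first values: h(1) = 120 and h(2) = 720; gcd(120, 720) = 120, so d ≤ 120.
We prove 120 | t(t + 1)(t + 2)(t + 3)(t + 4) for all t ≥ 1 by induction on t.
Base case (t = 1): h(1) = 120 = 120·(1), so 120 | h(1).
Suppose the result is true for t = i, i.e. 120 | h(i). Then
h(i+1) − h(i) = (i+1)·(i+2)·(i+3)·(i+4)·(i+5) − i·(i+1)·(i+2)·(i+3)·(i+4) = (i+1)·(i+2)·(i+3)·(i+4)·[(i+5) − i] = 5·(i+1)·(i+2)·(i+3)·(i+4). The product of 4 consecutive integers is divisible by (4)! = 24, so h(i+1) − h(i) is divisible by 5·24 = 120. By the inductive hypothesis 120 | h(i), hence 120 | h(i+1).
By induction, the statement is established for all t ≥ 1.
Therefore the largest such d is 120.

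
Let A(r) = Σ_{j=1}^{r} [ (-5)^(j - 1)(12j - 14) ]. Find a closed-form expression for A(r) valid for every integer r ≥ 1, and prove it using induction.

A(r) = 2(-5)^r(-r + 1) - 2

We claim A(r) = 2(-5)^r(-r + 1) - 2 for all r ≥ 1.
When r = 1: A(1) = -2, and the closed form gives -2. They agree.
Inductive step: suppose the statement holds for some j ≥ 1, so A(j) = 2(-5)^j(-j + 1) - 2.
Then A(j+1) = A(j) + ((-5)^j(12j - 2)) = (2(-5)^j(-j + 1) - 2) + ((-5)^j(12j - 2)).
Simplifying, A(j+1) = 10(-5)^j·j - 2 = 2(-5)^(j+1)(-(j+1) + 1) - 2,
which is the closed form with r = j+1.
By the principle of mathematical induction, the result holds for all r ≥ 1.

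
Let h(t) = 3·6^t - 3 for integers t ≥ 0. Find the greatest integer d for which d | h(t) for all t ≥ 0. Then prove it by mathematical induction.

Computing the first values: h(0) = 0 and h(1) = 15; gcd(0, 15) = 15, so d ≤ 15.
We prove 15 | 3·6^t - 3 for all t ≥ 0 by induction on t.
When t = 0: h(0) = 0 = 15·(0), so 15 | h(0).
Suppose the result is true for t = j, i.e. 15 | h(j). Then
h(j+1) = 3·6^(j+1) - 3 = 6·(3·6^j - 3) + 15 = 6·h(j) + 15. The first term is divisible by 15 by the inductive hypothesis, and 15 is divisible by 15. Hence 15 | h(j+1).
This completes the induction.
Therefore the largest such d is 15.

d = 15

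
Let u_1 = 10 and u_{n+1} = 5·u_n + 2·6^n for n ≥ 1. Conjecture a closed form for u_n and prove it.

Computing the first terms: u_1 = 10, u_2 = 62, u_3 = 382. This suggests u_n = -2·5^(n - 1) + 2·6^n.
For the base case n = 1: the formula gives 10 = 10 = u_1.
Suppose the result is true for n = m, so u_m = -2·5^(m - 1) + 2·6^m.
Then u_{m+1} = 5·u_m + 2·6^m = 5·(-2·5^(m - 1) + 2·6^m) + 2·6^m = -2·5^m + 2·6^(m + 1) = -2·5^((m+1) - 1) + 2·6^(m+1),
which is the claimed formula at n = m+1.
Hence, by induction on n, the claim holds for every n ≥ 1.

u_n = -2·5^(n - 1) + 2·6^n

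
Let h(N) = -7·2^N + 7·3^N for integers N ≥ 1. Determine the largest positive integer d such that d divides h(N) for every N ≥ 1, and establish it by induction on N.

d = 7

Computing the first values: h(1) = 7 and h(2) = 35; gcd(7, 35) = 7, so d ≤ 7.
We prove 7 | -7·2^N + 7·3^N for all N ≥ 1 by induction on N.
Base case (N = 1): h(1) = 7 = 7·(1), so 7 | h(1).
Suppose the result is true for N = p, i.e. 7 | h(p). Then
h(p+1) − 3·h(p) = (-7·2^(p+1) + 7·3^(p+1)) − 3·(-7·2^p + 7·3^p) = (-7)·2^p·(2 − 3) = (7)·2^p. Since 7 | h(p) by the inductive hypothesis, 7 | 3·h(p); and 7 | 7 since 7 = 7·1. Therefore 7 | h(p+1).
This completes the induction.
Therefore the largest such d is 7.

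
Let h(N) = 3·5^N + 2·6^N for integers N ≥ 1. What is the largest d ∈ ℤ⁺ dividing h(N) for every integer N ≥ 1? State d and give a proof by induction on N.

d = 3

Computing the first values: h(1) = 27 and h(2) = 147; gcd(27, 147) = 3, so d ≤ 3.
We prove 3 | 3·5^N + 2·6^N for all N ≥ 1 by induction on N.
When N = 1: h(1) = 27 = 3·(9), so 3 | h(1).
For the inductive step, assume it holds for an arbitrary j ≥ 1, i.e. 3 | h(j). Then
h(j+1) − 6·h(j) = (3·5^(j+1) + 2·6^(j+1)) − 6·(3·5^j + 2·6^j) = (3)·5^j·(5 − 6) = (-3)·5^j. Since 3 | h(j) by the inductive hypothesis, 3 | 6·h(j); and 3 | -3 since -3 = 3·-1. Therefore 3 | h(j+1).
Hence, by induction on N, the claim holds for every N ≥ 1.
Therefore the largest such d is 3.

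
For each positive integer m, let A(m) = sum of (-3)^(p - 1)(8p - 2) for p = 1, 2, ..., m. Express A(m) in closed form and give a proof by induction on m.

A(m) = -2(-3)^m·m

We claim A(m) = -2(-3)^m·m for all m ≥ 1.
For the base case m = 1: A(1) = 6, and the closed form gives 6. They agree.
For the inductive step, assume it holds for an arbitrary p ≥ 1, so A(p) = -2(-3)^p·p.
Then A(p+1) = A(p) + ((-3)^p(8p + 6)) = (-2(-3)^p·p) + ((-3)^p(8p + 6)).
Simplifying, A(p+1) = 6(-3)^p(p + 1) = -2(-3)^(p+1)·(p+1),
which is the closed form with m = p+1.
By induction, the statement is established for all m ≥ 1.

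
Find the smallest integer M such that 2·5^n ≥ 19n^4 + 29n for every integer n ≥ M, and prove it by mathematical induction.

M = 6

At n = 5: 6250 < 12020, so the inequality fails and M ≥ 6. We prove 2·5^n ≥ 19n^4 + 29n for all n ≥ 6.
When n = 6: 2·5^n = 31250 and 19n^4 + 29n = 24798, so 31250 ≥ 24798.
Suppose the result is true for n = k, so 2·5^k ≥ 19k^4 + 29k.
Then 2·5^(k + 1) = 5·(2·5^k) ≥ 5·(19k^4 + 29k).
Also, for k ≥ 6 we have 5·(19k^4 + 29k) ≥ 19(k+1)^4 + 29(k+1), since 5·(19k^4 + 29k) − (19(k+1)^4 + 29(k+1)) = 76k^4 - 76k^3 - 114k^2 + 40k - 48, which is nonnegative for all k ≥ 6.
Combining, 2·5^(k + 1) ≥ 19(k+1)^4 + 29(k+1).
Hence, by induction on n, the claim holds for every n ≥ 6.
Hence the smallest such M is 6.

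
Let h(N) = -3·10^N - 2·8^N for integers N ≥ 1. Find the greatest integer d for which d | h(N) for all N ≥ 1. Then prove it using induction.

d = 2

Computing the first values: h(1) = -46 and h(2) = -428; gcd(-46, -428) = 2, so d ≤ 2.
We prove 2 | -3·10^N - 2·8^N for all N ≥ 1 by induction on N.
Base step (N = 1): h(1) = -46 = 2·(-23), so 2 | h(1).
Inductive step: assume the claim holds for N = i, i.e. 2 | h(i). Then
h(i+1) − 10·h(i) = (-3·10^(i+1) - 2·8^(i+1)) − 10·(-3·10^i - 2·8^i) = (-2)·8^i·(8 − 10) = (4)·8^i. Since 2 | h(i) by the inductive hypothesis, 2 | 10·h(i); and 2 | 4 since 4 = 2·2. Therefore 2 | h(i+1).
This completes the induction.
Therefore the largest such d is 2.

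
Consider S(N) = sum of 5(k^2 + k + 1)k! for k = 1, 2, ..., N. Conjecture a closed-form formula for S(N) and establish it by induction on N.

We claim S(N) = (5N + 5)(N + 1)! - 5 for all N ≥ 1.
When N = 1: S(1) = 15, and the closed form gives 15. They agree.
Inductive step: assume the claim holds for N = k, so S(k) = (5k + 5)(k + 1)! - 5.
Then S(k+1) = S(k) + (5(k^2 + 3k + 3)(k + 1)!) = ((5k + 5)(k + 1)! - 5) + (5(k^2 + 3k + 3)(k + 1)!).
Simplifying, S(k+1) = (5(k+1) + 5)((k+1) + 1)! - 5,
which is the closed form with N = k+1.
By induction, the statement is established for all N ≥ 1.

S(N) = (5N + 5)(N + 1)! - 5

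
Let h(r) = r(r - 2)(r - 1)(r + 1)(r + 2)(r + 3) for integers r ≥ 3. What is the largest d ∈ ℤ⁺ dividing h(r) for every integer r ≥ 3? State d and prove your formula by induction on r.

Computing the first values: h(3) = 720 and h(4) = 5040; gcd(720, 5040) = 720, so d ≤ 720.
We prove 720 | r(r - 2)(r - 1)(r + 1)(r + 2)(r + 3) for all r ≥ 3 by induction on r.
For the base case r = 3: h(3) = 720 = 720·(1), so 720 | h(3).
Inductive step: suppose the statement holds for some p ≥ 3, i.e. 720 | h(p). Then
h(p+1) − h(p) = (p-1)·p·(p+1)·(p+2)·(p+3)·(p+4) − (p-2)·(p-1)·p·(p+1)·(p+2)·(p+3) = (p-1)·p·(p+1)·(p+2)·(p+3)·[(p+4) − (p-2)] = 6·(p-1)·p·(p+1)·(p+2)·(p+3). The product of 5 consecutive integers is divisible by (5)! = 120, so h(p+1) − h(p) is divisible by 6·120 = 720. By the inductive hypothesis 720 | h(p), hence 720 | h(p+1).
Hence, by induction on r, the claim holds for every r ≥ 3.
Therefore the largest such d is 720.

d = 720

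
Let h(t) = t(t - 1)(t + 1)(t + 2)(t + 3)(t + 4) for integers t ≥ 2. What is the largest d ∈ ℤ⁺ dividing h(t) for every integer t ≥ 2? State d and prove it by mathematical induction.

Computing the first values: h(2) = 720 and h(3) = 5040; gcd(720, 5040) = 720, so d ≤ 720.
We prove 720 | t(t - 1)(t + 1)(t + 2)(t + 3)(t + 4) for all t ≥ 2 by induction on t.
For the base case t = 2: h(2) = 720 = 720·(1), so 720 | h(2).
Suppose the result is true for t = p, i.e. 720 | h(p). Then
h(p+1) − h(p) = p·(p+1)·(p+2)·(p+3)·(p+4)·(p+5) − (p-1)·p·(p+1)·(p+2)·(p+3)·(p+4) = p·(p+1)·(p+2)·(p+3)·(p+4)·[(p+5) − (p-1)] = 6·p·(p+1)·(p+2)·(p+3)·(p+4). The product of 5 consecutive integers is divisible by (5)! = 120, so h(p+1) − h(p) is divisible by 6·120 = 720. By the inductive hypothesis 720 | h(p), hence 720 | h(p+1).
Hence, by induction on t, the claim holds for every t ≥ 2.
Therefore the largest such d is 720.

d = 720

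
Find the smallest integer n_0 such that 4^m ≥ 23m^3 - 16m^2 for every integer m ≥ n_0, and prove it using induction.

n_0 = 7

At m = 6: 4096 < 4392, so the inequality fails and n_0 ≥ 7. We prove 4^m ≥ 23m^3 - 16m^2 for all m ≥ 7.
When m = 7: 4^m = 16384 and 23m^3 - 16m^2 = 7105, so 16384 ≥ 7105.
For the inductive step, assume it holds for an arbitrary r ≥ 7, so 4^r ≥ 23r^3 - 16r^2.
Then 4^(r + 1) = 4·(4^r) ≥ 4·(23r^3 - 16r^2).
Also, for r ≥ 7 we have 4·(23r^3 - 16r^2) ≥ 23(r+1)^3 - 16(r+1)^2, since 4·(23r^3 - 16r^2) − (23(r+1)^3 - 16(r+1)^2) = 69r^3 - 117r^2 - 37r - 7, which is nonnegative for all r ≥ 7.
Combining, 4^(r + 1) ≥ 23(r+1)^3 - 16(r+1)^2.
Hence, by induction on m, the claim holds for every m ≥ 7.
Hence the smallest such n_0 is 7.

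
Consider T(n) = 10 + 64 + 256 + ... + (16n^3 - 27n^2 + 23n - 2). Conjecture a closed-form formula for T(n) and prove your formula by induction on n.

T(n) = n(4n^3 - n^2 + 2n + 5)

We claim T(n) = n(4n^3 - n^2 + 2n + 5) for all n ≥ 1.
Base case (n = 1): T(1) = 10, and the closed form gives 10. They agree.
Suppose the result is true for n = i, so T(i) = i(4i^3 - i^2 + 2i + 5).
Then T(i+1) = T(i) + (16i^3 + 21i^2 + 17i + 10) = (i(4i^3 - i^2 + 2i + 5)) + (16i^3 + 21i^2 + 17i + 10).
Simplifying, T(i+1) = (i + 1)(4i^3 + 11i^2 + 12i + 10) = (i+1)(4(i+1)^3 - (i+1)^2 + 2(i+1) + 5),
which is the closed form with n = i+1.
Hence, by induction on n, the claim holds for every n ≥ 1.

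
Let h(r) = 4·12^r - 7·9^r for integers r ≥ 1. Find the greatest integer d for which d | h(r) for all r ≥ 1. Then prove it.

Computing the first values: h(1) = -15 and h(2) = 9; gcd(-15, 9) = 3, so d ≤ 3.
We prove 3 | 4·12^r - 7·9^r for all r ≥ 1 by induction on r.
Base case (r = 1): h(1) = -15 = 3·(-5), so 3 | h(1).
For the inductive step, assume it holds for an arbitrary i ≥ 1, i.e. 3 | h(i). Then
h(i+1) − 12·h(i) = (4·12^(i+1) - 7·9^(i+1)) − 12·(4·12^i - 7·9^i) = (-7)·9^i·(9 − 12) = (21)·9^i. Since 3 | h(i) by the inductive hypothesis, 3 | 12·h(i); and 3 | 21 since 21 = 3·7. Therefore 3 | h(i+1).
By the principle of mathematical induction, the result holds for all r ≥ 1.
Therefore the largest such d is 3.

d = 3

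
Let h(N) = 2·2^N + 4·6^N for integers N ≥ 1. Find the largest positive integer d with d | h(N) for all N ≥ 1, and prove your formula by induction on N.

d = 4

Computing the first values: h(1) = 28 and h(2) = 152; gcd(28, 152) = 4, so d ≤ 4.
We prove 4 | 2·2^N + 4·6^N for all N ≥ 1 by induction on N.
For the base case N = 1: h(1) = 28 = 4·(7), so 4 | h(1).
For the inductive step, assume it holds for an arbitrary i ≥ 1, i.e. 4 | h(i). Then
h(i+1) − 6·h(i) = (2·2^(i+1) + 4·6^(i+1)) − 6·(2·2^i + 4·6^i) = (2)·2^i·(2 − 6) = (-8)·2^i. Since 4 | h(i) by the inductive hypothesis, 4 | 6·h(i); and 4 | -8 since -8 = 4·-2. Therefore 4 | h(i+1).
This completes the induction.
Therefore the largest such d is 4.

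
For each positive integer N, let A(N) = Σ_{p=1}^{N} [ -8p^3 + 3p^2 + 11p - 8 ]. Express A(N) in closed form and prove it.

We claim A(N) = -N(2N^3 + 3N^2 - 5N + 2) for all N ≥ 1.
Base case (N = 1): A(1) = -2, and the closed form gives -2. They agree.
For the inductive step, assume it holds for an arbitrary p ≥ 1, so A(p) = p(-2p^3 - 3p^2 + 5p - 2).
Then A(p+1) = A(p) + (-8p^3 - 21p^2 - 7p - 2) = (p(-2p^3 - 3p^2 + 5p - 2)) + (-8p^3 - 21p^2 - 7p - 2).
Simplifying, A(p+1) = -(p + 1)(2p^3 + 9p^2 + 7p + 2) = -(p+1)(2(p+1)^3 + 3(p+1)^2 - 5(p+1) + 2),
which is the closed form with N = p+1.
This completes the induction.

A(N) = -N(2N^3 + 3N^2 - 5N + 2)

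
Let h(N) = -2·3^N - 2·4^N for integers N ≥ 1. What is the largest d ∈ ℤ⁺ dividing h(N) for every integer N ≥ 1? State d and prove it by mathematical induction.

Computing the first values: h(1) = -14 and h(2) = -50; gcd(-14, -50) = 2, so d ≤ 2.
We prove 2 | -2·3^N - 2·4^N for all N ≥ 1 by induction on N.
When N = 1: h(1) = -14 = 2·(-7), so 2 | h(1).
Inductive step: suppose the statement holds for some i ≥ 1, i.e. 2 | h(i). Then
h(i+1) − 4·h(i) = (-2·3^(i+1) - 2·4^(i+1)) − 4·(-2·3^i - 2·4^i) = (-2)·3^i·(3 − 4) = (2)·3^i. Since 2 | h(i) by the inductive hypothesis, 2 | 4·h(i); and 2 | 2 since 2 = 2·1. Therefore 2 | h(i+1).
By the principle of mathematical induction, the result holds for all N ≥ 1.
Therefore the largest such d is 2.

d = 2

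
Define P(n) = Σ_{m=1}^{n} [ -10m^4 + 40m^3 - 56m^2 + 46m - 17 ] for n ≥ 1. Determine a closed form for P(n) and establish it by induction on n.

P(n) = -n(2n^4 - 5n^3 + 2n^2 - 5n + 3)

We claim P(n) = -n(2n^4 - 5n^3 + 2n^2 - 5n + 3) for all n ≥ 1.
Base step (n = 1): P(1) = 3, and the closed form gives 3. They agree.
For the inductive step, assume it holds for an arbitrary m ≥ 1, so P(m) = m(-2m^4 + 5m^3 - 2m^2 + 5m - 3).
Then P(m+1) = P(m) + (-10m^4 + 4m^2 + 14m + 3) = (m(-2m^4 + 5m^3 - 2m^2 + 5m - 3)) + (-10m^4 + 4m^2 + 14m + 3).
Simplifying, P(m+1) = -(m + 1)(2m^4 + 3m^3 - m^2 - 8m - 3) = -(m+1)(2(m+1)^4 - 5(m+1)^3 + 2(m+1)^2 - 5(m+1) + 3),
which is the closed form with n = m+1.
By the principle of mathematical induction, the result holds for all n ≥ 1.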